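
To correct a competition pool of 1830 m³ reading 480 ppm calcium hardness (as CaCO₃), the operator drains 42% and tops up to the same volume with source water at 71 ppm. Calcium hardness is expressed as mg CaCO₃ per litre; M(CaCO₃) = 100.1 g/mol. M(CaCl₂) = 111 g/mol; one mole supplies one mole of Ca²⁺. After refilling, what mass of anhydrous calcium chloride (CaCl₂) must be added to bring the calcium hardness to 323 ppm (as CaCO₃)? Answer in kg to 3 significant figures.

30.0 kg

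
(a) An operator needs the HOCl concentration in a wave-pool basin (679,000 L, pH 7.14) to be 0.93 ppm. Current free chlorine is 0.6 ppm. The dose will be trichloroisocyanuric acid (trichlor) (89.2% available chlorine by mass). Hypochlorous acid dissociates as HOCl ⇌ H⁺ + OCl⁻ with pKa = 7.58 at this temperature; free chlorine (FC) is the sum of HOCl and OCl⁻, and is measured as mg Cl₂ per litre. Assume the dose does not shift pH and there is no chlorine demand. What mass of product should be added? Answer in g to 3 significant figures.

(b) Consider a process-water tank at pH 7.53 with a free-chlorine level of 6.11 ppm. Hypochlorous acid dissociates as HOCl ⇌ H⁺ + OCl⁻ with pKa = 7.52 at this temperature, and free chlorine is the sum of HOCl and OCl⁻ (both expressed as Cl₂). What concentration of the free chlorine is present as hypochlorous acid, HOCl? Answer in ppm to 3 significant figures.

(a) 508 g; (b) 3.02 ppm

(a) [OCl⁻]/[HOCl] = 10^(pH − pKa) = 10^(7.14 − 7.58) = 0.3631; fraction as HOCl = 1/(1 + 0.3631) = 0.7336.
(a) Free chlorine required for 0.93 ppm HOCl: 0.93 / 0.7336 = 1.268 ppm.
(a) FC to add: 1.268 − 0.6 = 0.6677 mg/L as Cl₂.
(a) Cl₂ equivalent: 0.6677 mg/L × 679,000 L = 453.3 g.
(a) Product at 89.2% available Cl: 453.3 / 0.892 = 508.2 g.

(b) [OCl⁻]/[HOCl] = 10^(pH − pKa) = 10^(7.53 − 7.52) = 10^0.01 = 1.023.
(b) Fraction as HOCl = 1 / (1 + 1.023) = 0.4942.
(b) HOCl = 0.4942 × 6.11 ppm = 3.02 ppm.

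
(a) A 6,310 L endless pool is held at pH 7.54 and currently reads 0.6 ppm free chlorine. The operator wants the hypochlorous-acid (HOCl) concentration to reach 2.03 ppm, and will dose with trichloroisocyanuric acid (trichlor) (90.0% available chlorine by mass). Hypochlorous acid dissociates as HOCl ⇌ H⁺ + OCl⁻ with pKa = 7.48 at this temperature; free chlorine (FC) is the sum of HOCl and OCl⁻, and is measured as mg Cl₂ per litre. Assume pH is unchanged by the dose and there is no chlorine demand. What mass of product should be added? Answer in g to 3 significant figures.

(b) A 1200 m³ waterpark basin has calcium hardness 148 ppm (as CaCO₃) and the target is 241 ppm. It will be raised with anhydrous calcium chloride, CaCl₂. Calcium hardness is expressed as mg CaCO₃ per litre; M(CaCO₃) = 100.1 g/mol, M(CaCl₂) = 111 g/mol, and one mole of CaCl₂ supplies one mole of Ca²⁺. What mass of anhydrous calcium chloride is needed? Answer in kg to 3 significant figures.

(a) [OCl⁻]/[HOCl] = 10^(pH − pKa) = 10^(7.54 − 7.48) = 1.148; fraction as HOCl = 1/(1 + 1.148) = 0.4655.
(a) Free chlorine required for 2.03 ppm HOCl: 2.03 / 0.4655 = 4.361 ppm.
(a) FC to add: 4.361 − 0.6 = 3.761 mg/L as Cl₂.
(a) Cl₂ equivalent: 3.761 mg/L × 6,310 L = 23.73 g.
(a) Product at 90.0% available Cl: 23.73 / 0.9 = 26.37 g.

(b) Volume: 1200 m³ = 1,200,000 L.
(b) Hardness to add: (241 − 148) = 93 mg/L as CaCO₃ × 1,200,000 L = 111,600 g as CaCO₃.
(b) Moles of Ca²⁺ (1 mol Ca²⁺ ≡ 1 mol CaCO₃): 111,600 / 100.1 g/mol = 1115 mol.
(b) Mass of CaCl₂: 1115 × 111 = 123,800 g.

(a) 26.4 g; (b) 124 kg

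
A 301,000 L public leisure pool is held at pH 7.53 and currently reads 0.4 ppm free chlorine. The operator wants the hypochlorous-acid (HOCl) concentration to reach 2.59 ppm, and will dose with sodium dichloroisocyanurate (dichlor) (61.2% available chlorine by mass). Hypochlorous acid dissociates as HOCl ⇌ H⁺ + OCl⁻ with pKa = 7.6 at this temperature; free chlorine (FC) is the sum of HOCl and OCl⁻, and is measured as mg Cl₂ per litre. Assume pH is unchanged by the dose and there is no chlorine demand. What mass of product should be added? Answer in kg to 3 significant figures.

[OCl⁻]/[HOCl] = 10^(pH − pKa) = 10^(7.53 − 7.6) = 0.8511; fraction as HOCl = 1/(1 + 0.8511) = 0.5402.
Free chlorine required for 2.59 ppm HOCl: 2.59 / 0.5402 = 4.794 ppm.
FC to add: 4.794 − 0.4 = 4.394 mg/L as Cl₂.
Cl₂ equivalent: 4.394 mg/L × 301,000 L = 1323 g.
Product at 61.2% available Cl: 1323 / 0.612 = 2161 g.

2.16 kg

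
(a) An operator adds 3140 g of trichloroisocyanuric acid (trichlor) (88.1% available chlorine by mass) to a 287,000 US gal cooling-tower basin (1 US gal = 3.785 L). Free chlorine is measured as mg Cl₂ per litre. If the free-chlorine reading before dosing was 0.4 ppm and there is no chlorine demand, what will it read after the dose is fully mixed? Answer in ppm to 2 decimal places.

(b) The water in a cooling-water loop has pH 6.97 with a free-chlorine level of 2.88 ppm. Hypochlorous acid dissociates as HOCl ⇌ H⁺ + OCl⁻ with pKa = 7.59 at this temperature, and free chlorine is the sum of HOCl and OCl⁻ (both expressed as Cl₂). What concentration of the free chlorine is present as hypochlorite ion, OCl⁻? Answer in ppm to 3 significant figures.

(a) 2.95 ppm; (b) 0.557 ppm

(a) Volume: 287,000 US gal × 3.785 L/gal = 1,086,295 L.
(a) Available chlorine delivered: 3140 g × 0.881 = 2766 g as Cl₂.
(a) Concentration rise: 2766 g / 1,086,295 L = 2.547 mg/L = 2.55 ppm.
(a) Final FC: 0.4 + 2.55 = 2.95 ppm.

(b) [OCl⁻]/[HOCl] = 10^(pH − pKa) = 10^(6.97 − 7.59) = 10^-0.62 = 0.2399.
(b) Fraction as HOCl = 1 / (1 + 0.2399) = 0.8065.
(b) OCl⁻ = (1 − 0.8065) × 2.88 ppm = 0.5572 ppm.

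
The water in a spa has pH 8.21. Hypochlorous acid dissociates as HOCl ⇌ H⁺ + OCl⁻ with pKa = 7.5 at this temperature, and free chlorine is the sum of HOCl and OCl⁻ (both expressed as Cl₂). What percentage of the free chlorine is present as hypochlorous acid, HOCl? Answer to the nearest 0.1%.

16.3%

[OCl⁻]/[HOCl] = 10^(pH − pKa) = 10^(8.21 − 7.5) = 10^0.71 = 5.129.
Fraction as HOCl = 1 / (1 + 5.129) = 0.1632.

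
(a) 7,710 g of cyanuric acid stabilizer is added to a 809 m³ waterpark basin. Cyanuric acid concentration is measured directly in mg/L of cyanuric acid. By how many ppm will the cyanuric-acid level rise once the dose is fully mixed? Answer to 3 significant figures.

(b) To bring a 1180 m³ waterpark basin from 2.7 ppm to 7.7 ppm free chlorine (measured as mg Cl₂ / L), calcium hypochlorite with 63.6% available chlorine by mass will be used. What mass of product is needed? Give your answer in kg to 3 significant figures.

(a) Volume: 809 m³ = 809,000 L.
(a) Rise: 7,710 g / 809,000 L × 1000 = 9.53 mg/L.

(b) Volume: 1180 m³ = 1,180,000 L.
(b) Chlorine deficit: 7.7 − 2.7 = 5 ppm = 5 mg/L as Cl₂.
(b) Cl₂ equivalent needed: 5 mg/L × 1,180,000 L = 5,900,000 mg = 5900 g.
(b) Product at 63.6% available chlorine: 5900 / 0.636 = 9277 g.

(a) 9.53 ppm; (b) 9.28 kg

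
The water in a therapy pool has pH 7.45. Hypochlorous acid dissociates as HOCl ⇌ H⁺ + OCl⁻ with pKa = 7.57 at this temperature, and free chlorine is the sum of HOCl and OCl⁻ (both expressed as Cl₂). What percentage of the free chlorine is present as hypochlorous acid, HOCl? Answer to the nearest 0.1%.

[OCl⁻]/[HOCl] = 10^(pH − pKa) = 10^(7.45 − 7.57) = 10^-0.12 = 0.7586.
Fraction as HOCl = 1 / (1 + 0.7586) = 0.5686.

56.9%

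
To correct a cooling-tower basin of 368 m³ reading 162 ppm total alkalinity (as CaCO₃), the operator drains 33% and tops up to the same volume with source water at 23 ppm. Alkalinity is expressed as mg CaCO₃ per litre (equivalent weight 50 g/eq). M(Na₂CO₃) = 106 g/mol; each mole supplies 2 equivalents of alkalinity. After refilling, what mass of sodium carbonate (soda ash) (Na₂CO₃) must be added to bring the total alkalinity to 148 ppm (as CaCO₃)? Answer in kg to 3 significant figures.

12.4 kg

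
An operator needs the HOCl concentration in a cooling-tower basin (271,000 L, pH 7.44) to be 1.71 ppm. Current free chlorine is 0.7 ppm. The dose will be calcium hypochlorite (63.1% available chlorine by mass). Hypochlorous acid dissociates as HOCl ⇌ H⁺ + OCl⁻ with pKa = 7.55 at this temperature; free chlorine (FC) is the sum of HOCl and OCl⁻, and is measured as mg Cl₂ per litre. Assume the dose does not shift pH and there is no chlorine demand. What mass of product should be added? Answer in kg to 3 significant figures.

[OCl⁻]/[HOCl] = 10^(pH − pKa) = 10^(7.44 − 7.55) = 0.7762; fraction as HOCl = 1/(1 + 0.7762) = 0.563.
Free chlorine required for 1.71 ppm HOCl: 1.71 / 0.563 = 3.037 ppm.
FC to add: 3.037 − 0.7 = 2.337 mg/L as Cl₂.
Cl₂ equivalent: 2.337 mg/L × 271,000 L = 633.4 g.
Product at 63.1% available Cl: 633.4 / 0.631 = 1004 g.

1.00 kg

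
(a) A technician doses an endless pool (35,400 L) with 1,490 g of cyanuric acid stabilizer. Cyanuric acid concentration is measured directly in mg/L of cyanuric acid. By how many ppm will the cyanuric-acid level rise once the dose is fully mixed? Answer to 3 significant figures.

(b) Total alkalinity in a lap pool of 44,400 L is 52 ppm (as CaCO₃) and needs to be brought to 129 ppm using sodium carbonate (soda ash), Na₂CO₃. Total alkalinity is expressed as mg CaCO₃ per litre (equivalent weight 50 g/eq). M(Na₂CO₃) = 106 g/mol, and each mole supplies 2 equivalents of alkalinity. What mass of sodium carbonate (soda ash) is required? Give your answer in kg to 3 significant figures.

(a) 42.1 ppm; (b) 3.62 kg

(a) Rise: 1,490 g / 35,400 L × 1000 = 42.09 mg/L.

(b) Alkalinity to add: (129 − 52) = 77 mg/L as CaCO₃ × 44,400 L = 3419 g as CaCO₃.
(b) Equivalents: 3419 g ÷ 50 g/eq = 68.38 eq.
(b) Each mole of Na₂CO₃ supplies 2 eq, so 68.38 / 2 = 34.19 mol.
(b) Mass: 34.19 mol × 106 g/mol = 3624 g.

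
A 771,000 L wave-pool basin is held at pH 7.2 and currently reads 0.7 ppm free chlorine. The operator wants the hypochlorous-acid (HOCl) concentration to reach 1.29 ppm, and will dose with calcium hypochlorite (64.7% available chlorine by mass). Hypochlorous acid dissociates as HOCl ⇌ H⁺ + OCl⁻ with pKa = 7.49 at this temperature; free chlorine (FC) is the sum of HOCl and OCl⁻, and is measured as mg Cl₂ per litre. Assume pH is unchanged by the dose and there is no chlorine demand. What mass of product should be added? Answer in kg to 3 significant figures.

[OCl⁻]/[HOCl] = 10^(pH − pKa) = 10^(7.2 − 7.49) = 0.5129; fraction as HOCl = 1/(1 + 0.5129) = 0.661.
Free chlorine required for 1.29 ppm HOCl: 1.29 / 0.661 = 1.952 ppm.
FC to add: 1.952 − 0.7 = 1.252 mg/L as Cl₂.
Cl₂ equivalent: 1.252 mg/L × 771,000 L = 965 g.
Product at 64.7% available Cl: 965 / 0.647 = 1491 g.

1.49 kg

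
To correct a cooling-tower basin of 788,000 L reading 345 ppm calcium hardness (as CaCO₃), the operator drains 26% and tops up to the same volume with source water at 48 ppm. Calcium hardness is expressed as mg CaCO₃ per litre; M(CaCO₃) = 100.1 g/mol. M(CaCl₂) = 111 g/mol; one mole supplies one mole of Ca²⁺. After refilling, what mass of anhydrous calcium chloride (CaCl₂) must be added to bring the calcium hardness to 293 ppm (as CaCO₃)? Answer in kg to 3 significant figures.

After draining 26% and refilling: 345 × 0.74 + 48 × 0.26 = 267.78 ppm.
Deficit to target: 293 − 267.78 = 25.22 mg/L.
As CaCO₃: 25.22 mg/L × 788,000 L = 19,870 g; ÷ 100.1 = 198.5 mol Ca²⁺.
Mass: 198.5 × 111 = 22,040 g.

22.0 kg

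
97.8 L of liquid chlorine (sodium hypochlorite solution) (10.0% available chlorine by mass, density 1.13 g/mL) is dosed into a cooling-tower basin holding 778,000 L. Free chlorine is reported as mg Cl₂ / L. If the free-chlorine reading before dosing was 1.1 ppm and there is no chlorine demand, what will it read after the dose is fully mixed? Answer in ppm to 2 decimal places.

15.30 ppm

Mass of solution: 97.8 L × 1000 mL/L × 1.13 g/mL = 110,500 g.
Available chlorine delivered: 110,500 g × 0.1 = 11,050 g as Cl₂.
Concentration rise: 11,050 g / 778,000 L = 14.2 mg/L = 14.20 ppm.
Final FC: 1.1 + 14.20 = 15.30 ppm.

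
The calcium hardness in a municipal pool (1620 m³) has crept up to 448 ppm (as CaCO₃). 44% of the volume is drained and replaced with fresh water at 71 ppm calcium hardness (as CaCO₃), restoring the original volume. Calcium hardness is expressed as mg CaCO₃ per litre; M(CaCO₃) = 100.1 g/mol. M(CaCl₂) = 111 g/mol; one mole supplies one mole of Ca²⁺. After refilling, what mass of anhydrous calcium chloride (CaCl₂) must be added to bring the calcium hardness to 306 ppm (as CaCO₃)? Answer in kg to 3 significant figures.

42.9 kg

Volume: 1620 m³ = 1,620,000 L.
After draining 44% and refilling: 448 × 0.56 + 71 × 0.44 = 282.12 ppm.
Deficit to target: 306 − 282.12 = 23.88 mg/L.
As CaCO₃: 23.88 mg/L × 1,620,000 L = 38,690 g; ÷ 100.1 = 386.5 mol Ca²⁺.
Mass: 386.5 × 111 = 42,900 g.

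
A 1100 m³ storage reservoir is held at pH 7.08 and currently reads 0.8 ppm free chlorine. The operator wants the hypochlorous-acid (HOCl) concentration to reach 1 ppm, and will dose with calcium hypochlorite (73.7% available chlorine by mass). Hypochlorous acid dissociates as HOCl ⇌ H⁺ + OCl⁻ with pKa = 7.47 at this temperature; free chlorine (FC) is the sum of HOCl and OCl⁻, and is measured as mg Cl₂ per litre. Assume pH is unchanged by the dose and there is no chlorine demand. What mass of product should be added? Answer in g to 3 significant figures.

Volume: 1100 m³ = 1,100,000 L.
[OCl⁻]/[HOCl] = 10^(pH − pKa) = 10^(7.08 − 7.47) = 0.4074; fraction as HOCl = 1/(1 + 0.4074) = 0.7105.
Free chlorine required for 1 ppm HOCl: 1 / 0.7105 = 1.407 ppm.
FC to add: 1.407 − 0.8 = 0.6074 mg/L as Cl₂.
Cl₂ equivalent: 0.6074 mg/L × 1,100,000 L = 668.1 g.
Product at 73.7% available Cl: 668.1 / 0.737 = 906.5 g.

907 g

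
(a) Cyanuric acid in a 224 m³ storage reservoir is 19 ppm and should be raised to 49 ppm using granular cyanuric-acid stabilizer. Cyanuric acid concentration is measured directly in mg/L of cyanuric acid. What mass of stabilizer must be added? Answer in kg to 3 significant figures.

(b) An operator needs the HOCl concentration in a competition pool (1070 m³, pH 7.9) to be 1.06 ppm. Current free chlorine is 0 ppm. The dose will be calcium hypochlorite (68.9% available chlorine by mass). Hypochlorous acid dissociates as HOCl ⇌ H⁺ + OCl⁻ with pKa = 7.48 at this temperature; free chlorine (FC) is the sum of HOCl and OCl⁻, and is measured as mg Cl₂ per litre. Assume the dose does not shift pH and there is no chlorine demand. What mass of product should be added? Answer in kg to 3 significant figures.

(a) 6.72 kg; (b) 5.98 kg

(a) Volume: 224 m³ = 224,000 L.
(a) CYA to add: (49 − 19) = 30 mg/L × 224,000 L = 6720 g cyanuric acid.

(b) Volume: 1070 m³ = 1,070,000 L.
(b) [OCl⁻]/[HOCl] = 10^(pH − pKa) = 10^(7.9 − 7.48) = 2.63; fraction as HOCl = 1/(1 + 2.63) = 0.2755.
(b) Free chlorine required for 1.06 ppm HOCl: 1.06 / 0.2755 = 3.848 ppm.
(b) FC to add: 3.848 − 0 = 3.848 mg/L as Cl₂.
(b) Cl₂ equivalent: 3.848 mg/L × 1,070,000 L = 4117 g.
(b) Product at 68.9% available Cl: 4117 / 0.689 = 5976 g.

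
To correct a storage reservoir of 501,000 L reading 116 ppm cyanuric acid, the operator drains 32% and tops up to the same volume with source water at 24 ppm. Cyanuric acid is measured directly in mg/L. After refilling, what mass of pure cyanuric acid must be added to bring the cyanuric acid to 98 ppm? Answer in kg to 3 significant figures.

After draining 32% and refilling: 116 × 0.68 + 24 × 0.32 = 86.56 ppm.
Deficit to target: 98 − 86.56 = 11.44 mg/L.
Mass: 11.44 mg/L × 501,000 L = 5731 g cyanuric acid.

5.73 kg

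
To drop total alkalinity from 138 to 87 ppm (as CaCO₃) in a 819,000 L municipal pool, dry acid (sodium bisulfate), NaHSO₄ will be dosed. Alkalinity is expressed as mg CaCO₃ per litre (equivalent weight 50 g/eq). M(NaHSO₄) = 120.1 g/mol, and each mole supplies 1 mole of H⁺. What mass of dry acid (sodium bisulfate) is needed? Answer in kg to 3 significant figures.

Alkalinity to neutralize: (138 − 87) = 51 mg/L as CaCO₃ × 819,000 L = 41,770 g as CaCO₃.
Equivalents of H⁺ required: 41,770 ÷ 50 g/eq = 835.4 eq = 835.4 mol NaHSO₄.
Mass of NaHSO₄: 835.4 × 120.1 = 100,300 g.

100 kg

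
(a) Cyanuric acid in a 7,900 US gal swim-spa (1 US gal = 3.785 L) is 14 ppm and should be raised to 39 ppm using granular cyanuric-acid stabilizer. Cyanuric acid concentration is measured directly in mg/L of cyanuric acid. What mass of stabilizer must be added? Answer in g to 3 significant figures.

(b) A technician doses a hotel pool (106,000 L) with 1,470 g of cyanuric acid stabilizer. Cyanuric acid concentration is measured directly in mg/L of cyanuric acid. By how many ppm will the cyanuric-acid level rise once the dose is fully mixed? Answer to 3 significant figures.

(a) Volume: 7,900 US gal × 3.785 L/gal = 29,902 L.
(a) CYA to add: (39 − 14) = 25 mg/L × 29,902 L = 747.5 g cyanuric acid.

(b) Rise: 1,470 g / 106,000 L × 1000 = 13.87 mg/L.

(a) 748 g; (b) 13.9 ppm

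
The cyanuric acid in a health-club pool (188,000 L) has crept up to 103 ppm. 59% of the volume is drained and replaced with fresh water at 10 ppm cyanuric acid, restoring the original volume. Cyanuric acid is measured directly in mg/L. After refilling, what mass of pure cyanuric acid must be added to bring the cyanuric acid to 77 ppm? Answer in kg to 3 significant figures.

After draining 59% and refilling: 103 × 0.41 + 10 × 0.59 = 48.13 ppm.
Deficit to target: 77 − 48.13 = 28.87 mg/L.
Mass: 28.87 mg/L × 188,000 L = 5428 g cyanuric acid.

5.43 kg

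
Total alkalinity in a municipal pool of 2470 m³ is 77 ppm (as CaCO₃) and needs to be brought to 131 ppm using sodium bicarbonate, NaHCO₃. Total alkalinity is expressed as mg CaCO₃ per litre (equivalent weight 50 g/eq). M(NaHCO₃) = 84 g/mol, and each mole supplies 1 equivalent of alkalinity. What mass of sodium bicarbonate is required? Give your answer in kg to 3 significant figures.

224 kg

Volume: 2470 m³ = 2,470,000 L.
Alkalinity to add: (131 − 77) = 54 mg/L as CaCO₃ × 2,470,000 L = 133,400 g as CaCO₃.
Equivalents: 133,400 g ÷ 50 g/eq = 2668 eq.
NaHCO₃ supplies 1 eq per mole → 2668 mol.
Mass: 2668 mol × 84 g/mol = 224,100 g.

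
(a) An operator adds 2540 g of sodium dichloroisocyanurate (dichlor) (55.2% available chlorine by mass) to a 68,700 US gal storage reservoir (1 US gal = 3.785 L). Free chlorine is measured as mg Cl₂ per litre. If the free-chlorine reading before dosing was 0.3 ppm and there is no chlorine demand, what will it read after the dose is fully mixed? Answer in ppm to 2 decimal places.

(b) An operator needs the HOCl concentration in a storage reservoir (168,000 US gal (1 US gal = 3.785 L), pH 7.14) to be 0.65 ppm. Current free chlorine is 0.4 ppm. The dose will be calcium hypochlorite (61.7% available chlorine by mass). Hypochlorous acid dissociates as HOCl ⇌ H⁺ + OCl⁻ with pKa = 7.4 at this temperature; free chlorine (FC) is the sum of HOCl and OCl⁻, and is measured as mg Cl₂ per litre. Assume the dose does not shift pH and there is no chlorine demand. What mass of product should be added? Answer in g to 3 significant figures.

(a) Volume: 68,700 US gal × 3.785 L/gal = 260,030 L.
(a) Available chlorine delivered: 2540 g × 0.552 = 1402 g as Cl₂.
(a) Concentration rise: 1402 g / 260,030 L = 5.392 mg/L = 5.39 ppm.
(a) Final FC: 0.3 + 5.39 = 5.69 ppm.

(b) Volume: 168,000 US gal × 3.785 L/gal = 635,880 L.
(b) [OCl⁻]/[HOCl] = 10^(pH − pKa) = 10^(7.14 − 7.4) = 0.5495; fraction as HOCl = 1/(1 + 0.5495) = 0.6454.
(b) Free chlorine required for 0.65 ppm HOCl: 0.65 / 0.6454 = 1.007 ppm.
(b) FC to add: 1.007 − 0.4 = 0.6072 mg/L as Cl₂.
(b) Cl₂ equivalent: 0.6072 mg/L × 635,880 L = 386.1 g.
(b) Product at 61.7% available Cl: 386.1 / 0.617 = 625.8 g.

(a) 5.69 ppm; (b) 626 g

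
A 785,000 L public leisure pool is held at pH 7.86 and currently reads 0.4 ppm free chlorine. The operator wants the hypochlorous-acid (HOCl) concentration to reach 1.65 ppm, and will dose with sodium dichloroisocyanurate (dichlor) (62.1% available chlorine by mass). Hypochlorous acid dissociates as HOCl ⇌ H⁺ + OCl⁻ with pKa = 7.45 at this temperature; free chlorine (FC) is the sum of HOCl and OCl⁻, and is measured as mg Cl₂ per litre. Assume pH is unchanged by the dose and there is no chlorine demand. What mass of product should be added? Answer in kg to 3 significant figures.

[OCl⁻]/[HOCl] = 10^(pH − pKa) = 10^(7.86 − 7.45) = 2.57; fraction as HOCl = 1/(1 + 2.57) = 0.2801.
Free chlorine required for 1.65 ppm HOCl: 1.65 / 0.2801 = 5.891 ppm.
FC to add: 5.891 − 0.4 = 5.491 mg/L as Cl₂.
Cl₂ equivalent: 5.491 mg/L × 785,000 L = 4311 g.
Product at 62.1% available Cl: 4311 / 0.621 = 6941 g.

6.94 kg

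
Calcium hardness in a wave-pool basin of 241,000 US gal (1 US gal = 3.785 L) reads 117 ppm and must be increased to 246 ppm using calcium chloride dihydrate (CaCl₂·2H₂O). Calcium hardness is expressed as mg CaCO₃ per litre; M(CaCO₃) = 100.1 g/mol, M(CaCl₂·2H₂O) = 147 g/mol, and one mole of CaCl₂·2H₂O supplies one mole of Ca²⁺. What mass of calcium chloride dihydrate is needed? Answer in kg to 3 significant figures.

Volume: 241,000 US gal × 3.785 L/gal = 912,185 L.
Hardness to add: (246 − 117) = 129 mg/L as CaCO₃ × 912,185 L = 117,700 g as CaCO₃.
Moles of Ca²⁺ (1 mol Ca²⁺ ≡ 1 mol CaCO₃): 117,700 / 100.1 g/mol = 1176 mol.
Mass of CaCl₂·2H₂O: 1176 × 147 = 172,800 g.

173 kg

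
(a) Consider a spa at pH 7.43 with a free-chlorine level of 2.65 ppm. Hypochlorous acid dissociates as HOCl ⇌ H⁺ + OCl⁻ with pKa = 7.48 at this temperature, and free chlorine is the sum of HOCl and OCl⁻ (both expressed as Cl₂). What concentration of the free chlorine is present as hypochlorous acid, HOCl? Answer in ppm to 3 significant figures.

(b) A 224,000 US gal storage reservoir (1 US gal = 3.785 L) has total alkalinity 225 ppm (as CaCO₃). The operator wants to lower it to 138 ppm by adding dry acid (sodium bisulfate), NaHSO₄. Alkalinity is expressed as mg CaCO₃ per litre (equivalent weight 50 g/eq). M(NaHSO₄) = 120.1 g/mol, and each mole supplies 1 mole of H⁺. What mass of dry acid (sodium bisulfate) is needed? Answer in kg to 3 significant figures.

(a) [OCl⁻]/[HOCl] = 10^(pH − pKa) = 10^(7.43 − 7.48) = 10^-0.05 = 0.8913.
(a) Fraction as HOCl = 1 / (1 + 0.8913) = 0.5288.
(a) HOCl = 0.5288 × 2.65 ppm = 1.401 ppm.

(b) Volume: 224,000 US gal × 3.785 L/gal = 847,840 L.
(b) Alkalinity to neutralize: (225 − 138) = 87 mg/L as CaCO₃ × 847,840 L = 73,760 g as CaCO₃.
(b) Equivalents of H⁺ required: 73,760 ÷ 50 g/eq = 1475 eq = 1475 mol NaHSO₄.
(b) Mass of NaHSO₄: 1475 × 120.1 = 177,200 g.

(a) 1.40 ppm; (b) 177 kg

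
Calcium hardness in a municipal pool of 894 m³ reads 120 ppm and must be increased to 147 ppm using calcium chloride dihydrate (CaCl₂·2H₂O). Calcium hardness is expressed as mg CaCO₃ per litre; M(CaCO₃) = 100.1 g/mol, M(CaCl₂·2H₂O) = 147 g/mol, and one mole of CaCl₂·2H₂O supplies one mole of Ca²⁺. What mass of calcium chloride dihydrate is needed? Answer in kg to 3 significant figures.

Volume: 894 m³ = 894,000 L.
Hardness to add: (147 − 120) = 27 mg/L as CaCO₃ × 894,000 L = 24,140 g as CaCO₃.
Moles of Ca²⁺ (1 mol Ca²⁺ ≡ 1 mol CaCO₃): 24,140 / 100.1 g/mol = 241.1 mol.
Mass of CaCl₂·2H₂O: 241.1 × 147 = 35,450 g.

35.4 kg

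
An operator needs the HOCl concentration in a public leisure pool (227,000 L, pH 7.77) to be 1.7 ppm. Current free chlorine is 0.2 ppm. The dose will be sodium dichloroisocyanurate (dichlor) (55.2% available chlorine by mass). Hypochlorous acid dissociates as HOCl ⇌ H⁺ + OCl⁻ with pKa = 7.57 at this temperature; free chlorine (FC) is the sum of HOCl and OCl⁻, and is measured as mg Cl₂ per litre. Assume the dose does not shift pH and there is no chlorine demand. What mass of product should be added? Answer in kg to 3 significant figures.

[OCl⁻]/[HOCl] = 10^(pH − pKa) = 10^(7.77 − 7.57) = 1.585; fraction as HOCl = 1/(1 + 1.585) = 0.3869.
Free chlorine required for 1.7 ppm HOCl: 1.7 / 0.3869 = 4.394 ppm.
FC to add: 4.394 − 0.2 = 4.194 mg/L as Cl₂.
Cl₂ equivalent: 4.194 mg/L × 227,000 L = 952.1 g.
Product at 55.2% available Cl: 952.1 / 0.552 = 1725 g.

1.72 kg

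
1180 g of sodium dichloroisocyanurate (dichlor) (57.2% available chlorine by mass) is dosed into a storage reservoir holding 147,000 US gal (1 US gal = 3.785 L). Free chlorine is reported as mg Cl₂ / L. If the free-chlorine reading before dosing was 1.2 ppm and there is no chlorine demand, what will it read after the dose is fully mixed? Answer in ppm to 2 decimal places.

Volume: 147,000 US gal × 3.785 L/gal = 556,395 L.
Available chlorine delivered: 1180 g × 0.572 = 675 g as Cl₂.
Concentration rise: 675 g / 556,395 L = 1.213 mg/L = 1.21 ppm.
Final FC: 1.2 + 1.21 = 2.41 ppm.

2.41 ppm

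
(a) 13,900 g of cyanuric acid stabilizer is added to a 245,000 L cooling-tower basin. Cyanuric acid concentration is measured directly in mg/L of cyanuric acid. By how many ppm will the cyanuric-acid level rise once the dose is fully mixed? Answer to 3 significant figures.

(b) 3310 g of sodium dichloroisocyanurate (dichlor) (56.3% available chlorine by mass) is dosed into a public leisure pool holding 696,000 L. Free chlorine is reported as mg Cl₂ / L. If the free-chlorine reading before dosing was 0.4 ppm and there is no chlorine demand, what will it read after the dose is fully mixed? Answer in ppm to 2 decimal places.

(a) 56.7 ppm; (b) 3.08 ppm

(a) Rise: 13,900 g / 245,000 L × 1000 = 56.73 mg/L.

(b) Available chlorine delivered: 3310 g × 0.563 = 1864 g as Cl₂.
(b) Concentration rise: 1864 g / 696,000 L = 2.677 mg/L = 2.68 ppm.
(b) Final FC: 0.4 + 2.68 = 3.08 ppm.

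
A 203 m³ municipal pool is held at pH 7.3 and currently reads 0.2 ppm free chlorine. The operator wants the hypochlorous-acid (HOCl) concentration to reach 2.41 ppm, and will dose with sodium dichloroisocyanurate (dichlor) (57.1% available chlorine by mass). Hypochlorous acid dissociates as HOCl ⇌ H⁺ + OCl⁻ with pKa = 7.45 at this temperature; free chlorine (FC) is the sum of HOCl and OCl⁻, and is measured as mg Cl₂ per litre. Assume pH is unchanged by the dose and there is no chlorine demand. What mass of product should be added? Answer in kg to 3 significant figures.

Volume: 203 m³ = 203,000 L.
[OCl⁻]/[HOCl] = 10^(pH − pKa) = 10^(7.3 − 7.45) = 0.7079; fraction as HOCl = 1/(1 + 0.7079) = 0.5855.
Free chlorine required for 2.41 ppm HOCl: 2.41 / 0.5855 = 4.116 ppm.
FC to add: 4.116 − 0.2 = 3.916 mg/L as Cl₂.
Cl₂ equivalent: 3.916 mg/L × 203,000 L = 795 g.
Product at 57.1% available Cl: 795 / 0.571 = 1392 g.

1.39 kg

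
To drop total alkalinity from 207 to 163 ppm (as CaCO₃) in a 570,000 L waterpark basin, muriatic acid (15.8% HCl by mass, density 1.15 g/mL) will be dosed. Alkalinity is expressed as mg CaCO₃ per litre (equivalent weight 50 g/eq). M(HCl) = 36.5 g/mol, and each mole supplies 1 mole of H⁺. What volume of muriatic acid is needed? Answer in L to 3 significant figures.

101 L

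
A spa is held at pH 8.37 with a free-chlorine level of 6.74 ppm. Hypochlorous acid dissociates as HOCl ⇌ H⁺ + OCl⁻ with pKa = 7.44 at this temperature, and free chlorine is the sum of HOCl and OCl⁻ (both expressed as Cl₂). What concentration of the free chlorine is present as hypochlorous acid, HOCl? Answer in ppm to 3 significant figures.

0.709 ppm

[OCl⁻]/[HOCl] = 10^(pH − pKa) = 10^(8.37 − 7.44) = 10^0.93 = 8.511.
Fraction as HOCl = 1 / (1 + 8.511) = 0.1051.
HOCl = 0.1051 × 6.74 ppm = 0.7086 ppm.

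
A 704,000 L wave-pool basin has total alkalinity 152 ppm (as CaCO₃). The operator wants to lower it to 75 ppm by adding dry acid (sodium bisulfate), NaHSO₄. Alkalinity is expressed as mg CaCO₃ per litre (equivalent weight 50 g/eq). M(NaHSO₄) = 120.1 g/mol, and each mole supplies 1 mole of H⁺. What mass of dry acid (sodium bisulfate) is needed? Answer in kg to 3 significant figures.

Alkalinity to neutralize: (152 − 75) = 77 mg/L as CaCO₃ × 704,000 L = 54,210 g as CaCO₃.
Equivalents of H⁺ required: 54,210 ÷ 50 g/eq = 1084 eq = 1084 mol NaHSO₄.
Mass of NaHSO₄: 1084 × 120.1 = 130,200 g.

130 kg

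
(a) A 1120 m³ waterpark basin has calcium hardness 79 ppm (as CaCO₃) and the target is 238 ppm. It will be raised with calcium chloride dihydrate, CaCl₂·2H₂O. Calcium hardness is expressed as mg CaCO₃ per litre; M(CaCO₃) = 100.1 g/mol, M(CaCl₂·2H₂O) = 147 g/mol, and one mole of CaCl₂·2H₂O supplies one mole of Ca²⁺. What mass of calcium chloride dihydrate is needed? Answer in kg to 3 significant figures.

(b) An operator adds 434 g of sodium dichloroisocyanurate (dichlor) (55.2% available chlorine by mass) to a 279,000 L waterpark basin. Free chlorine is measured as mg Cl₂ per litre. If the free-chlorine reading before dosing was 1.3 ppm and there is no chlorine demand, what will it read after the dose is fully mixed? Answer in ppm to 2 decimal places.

(a) Volume: 1120 m³ = 1,120,000 L.
(a) Hardness to add: (238 − 79) = 159 mg/L as CaCO₃ × 1,120,000 L = 178,100 g as CaCO₃.
(a) Moles of Ca²⁺ (1 mol Ca²⁺ ≡ 1 mol CaCO₃): 178,100 / 100.1 g/mol = 1779 mol.
(a) Mass of CaCl₂·2H₂O: 1779 × 147 = 261,500 g.

(b) Available chlorine delivered: 434 g × 0.552 = 239.6 g as Cl₂.
(b) Concentration rise: 239.6 g / 279,000 L = 0.8587 mg/L = 0.86 ppm.
(b) Final FC: 1.3 + 0.86 = 2.16 ppm.

(a) 262 kg; (b) 2.16 ppm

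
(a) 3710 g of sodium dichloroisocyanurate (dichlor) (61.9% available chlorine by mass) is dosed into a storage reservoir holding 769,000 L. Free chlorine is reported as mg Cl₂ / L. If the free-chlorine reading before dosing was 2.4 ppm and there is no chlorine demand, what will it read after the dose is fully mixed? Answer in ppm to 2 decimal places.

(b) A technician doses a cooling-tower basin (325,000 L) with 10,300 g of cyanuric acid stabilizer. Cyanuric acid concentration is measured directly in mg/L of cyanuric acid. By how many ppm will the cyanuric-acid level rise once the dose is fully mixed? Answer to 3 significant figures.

(a) 5.39 ppm; (b) 31.7 ppm

(a) Available chlorine delivered: 3710 g × 0.619 = 2296 g as Cl₂.
(a) Concentration rise: 2296 g / 769,000 L = 2.986 mg/L = 2.99 ppm.
(a) Final FC: 2.4 + 2.99 = 5.39 ppm.

(b) Rise: 10,300 g / 325,000 L × 1000 = 31.69 mg/L.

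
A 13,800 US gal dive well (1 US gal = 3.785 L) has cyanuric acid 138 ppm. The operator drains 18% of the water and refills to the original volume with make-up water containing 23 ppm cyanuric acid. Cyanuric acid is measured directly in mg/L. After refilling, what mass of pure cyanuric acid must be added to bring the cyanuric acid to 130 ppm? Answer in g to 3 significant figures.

Volume: 13,800 US gal × 3.785 L/gal = 52,233 L.
After draining 18% and refilling: 138 × 0.82 + 23 × 0.18 = 117.3 ppm.
Deficit to target: 130 − 117.3 = 12.7 mg/L.
Mass: 12.7 mg/L × 52,233 L = 663.4 g cyanuric acid.

663 g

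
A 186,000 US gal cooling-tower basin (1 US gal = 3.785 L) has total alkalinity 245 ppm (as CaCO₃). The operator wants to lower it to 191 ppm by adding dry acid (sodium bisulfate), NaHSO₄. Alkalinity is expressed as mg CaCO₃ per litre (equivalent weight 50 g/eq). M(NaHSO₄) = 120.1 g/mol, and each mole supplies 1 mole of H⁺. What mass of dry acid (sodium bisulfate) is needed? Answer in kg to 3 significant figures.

Volume: 186,000 US gal × 3.785 L/gal = 704,010 L.
Alkalinity to neutralize: (245 − 191) = 54 mg/L as CaCO₃ × 704,010 L = 38,020 g as CaCO₃.
Equivalents of H⁺ required: 38,020 ÷ 50 g/eq = 760.3 eq = 760.3 mol NaHSO₄.
Mass of NaHSO₄: 760.3 × 120.1 = 91,320 g.

91.3 kg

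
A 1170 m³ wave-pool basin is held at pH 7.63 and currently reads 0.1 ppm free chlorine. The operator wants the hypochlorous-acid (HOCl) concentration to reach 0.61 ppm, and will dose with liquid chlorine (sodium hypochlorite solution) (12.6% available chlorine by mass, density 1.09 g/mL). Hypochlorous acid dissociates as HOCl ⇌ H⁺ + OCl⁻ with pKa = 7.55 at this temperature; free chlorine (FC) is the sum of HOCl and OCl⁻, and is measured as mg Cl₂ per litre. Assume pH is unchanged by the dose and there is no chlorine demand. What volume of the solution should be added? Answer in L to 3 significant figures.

10.6 L

Volume: 1170 m³ = 1,170,000 L.
[OCl⁻]/[HOCl] = 10^(pH − pKa) = 10^(7.63 − 7.55) = 1.202; fraction as HOCl = 1/(1 + 1.202) = 0.4541.
Free chlorine required for 0.61 ppm HOCl: 0.61 / 0.4541 = 1.343 ppm.
FC to add: 1.343 − 0.1 = 1.243 mg/L as Cl₂.
Cl₂ equivalent: 1.243 mg/L × 1,170,000 L = 1455 g.
Product at 12.6% available Cl: 1455 / 0.126 = 11,550 g.
Volume: 11,550 g ÷ 1.09 g/mL = 10,590 mL.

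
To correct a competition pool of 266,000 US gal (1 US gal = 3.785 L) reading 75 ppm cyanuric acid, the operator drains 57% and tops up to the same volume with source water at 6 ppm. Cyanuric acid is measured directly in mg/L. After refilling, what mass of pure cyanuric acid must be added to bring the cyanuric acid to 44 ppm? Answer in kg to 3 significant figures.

Volume: 266,000 US gal × 3.785 L/gal = 1,006,810 L.
After draining 57% and refilling: 75 × 0.43 + 6 × 0.57 = 35.67 ppm.
Deficit to target: 44 − 35.67 = 8.33 mg/L.
Mass: 8.33 mg/L × 1,006,810 L = 8387 g cyanuric acid.

8.39 kg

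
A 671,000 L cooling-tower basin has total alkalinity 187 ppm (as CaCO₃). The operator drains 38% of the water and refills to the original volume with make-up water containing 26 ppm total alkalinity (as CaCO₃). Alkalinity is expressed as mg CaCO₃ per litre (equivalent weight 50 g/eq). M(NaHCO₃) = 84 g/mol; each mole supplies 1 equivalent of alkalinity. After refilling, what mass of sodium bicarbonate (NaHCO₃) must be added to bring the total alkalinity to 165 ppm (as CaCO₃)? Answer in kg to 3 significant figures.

44.2 kg

After draining 38% and refilling: 187 × 0.62 + 26 × 0.38 = 125.82 ppm.
Deficit to target: 165 − 125.82 = 39.18 mg/L.
As CaCO₃: 39.18 mg/L × 671,000 L = 26,290 g; ÷ 50 g/eq ÷ 1 = 525.8 mol NaHCO₃.
Mass: 525.8 × 84 = 44,170 g.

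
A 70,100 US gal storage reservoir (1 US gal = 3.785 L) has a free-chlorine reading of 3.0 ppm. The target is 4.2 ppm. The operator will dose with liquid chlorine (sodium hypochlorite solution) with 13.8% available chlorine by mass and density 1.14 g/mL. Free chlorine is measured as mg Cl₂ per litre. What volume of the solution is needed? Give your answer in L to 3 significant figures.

2.02 L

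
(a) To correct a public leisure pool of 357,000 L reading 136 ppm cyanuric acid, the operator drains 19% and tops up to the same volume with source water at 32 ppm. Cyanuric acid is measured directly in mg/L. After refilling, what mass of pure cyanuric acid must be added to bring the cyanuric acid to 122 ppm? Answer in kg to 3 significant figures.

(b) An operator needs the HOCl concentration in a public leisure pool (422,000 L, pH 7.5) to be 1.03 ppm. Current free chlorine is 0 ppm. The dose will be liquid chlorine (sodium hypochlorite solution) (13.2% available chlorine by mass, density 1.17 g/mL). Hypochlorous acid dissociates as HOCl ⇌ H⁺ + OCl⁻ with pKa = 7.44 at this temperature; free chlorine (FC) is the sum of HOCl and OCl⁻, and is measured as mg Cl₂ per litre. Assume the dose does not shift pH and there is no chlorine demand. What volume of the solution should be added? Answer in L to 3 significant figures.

(a) After draining 19% and refilling: 136 × 0.81 + 32 × 0.19 = 116.24 ppm.
(a) Deficit to target: 122 − 116.24 = 5.76 mg/L.
(a) Mass: 5.76 mg/L × 357,000 L = 2056 g cyanuric acid.

(b) [OCl⁻]/[HOCl] = 10^(pH − pKa) = 10^(7.5 − 7.44) = 1.148; fraction as HOCl = 1/(1 + 1.148) = 0.4655.
(b) Free chlorine required for 1.03 ppm HOCl: 1.03 / 0.4655 = 2.213 ppm.
(b) FC to add: 2.213 − 0 = 2.213 mg/L as Cl₂.
(b) Cl₂ equivalent: 2.213 mg/L × 422,000 L = 933.7 g.
(b) Product at 13.2% available Cl: 933.7 / 0.132 = 7074 g.
(b) Volume: 7074 g ÷ 1.17 g/mL = 6046 mL.

(a) 2.06 kg; (b) 6.05 L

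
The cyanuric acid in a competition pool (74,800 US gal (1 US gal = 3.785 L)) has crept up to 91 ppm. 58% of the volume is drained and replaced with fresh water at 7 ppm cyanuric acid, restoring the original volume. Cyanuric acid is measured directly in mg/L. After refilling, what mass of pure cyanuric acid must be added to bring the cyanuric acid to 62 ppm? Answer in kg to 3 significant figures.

5.58 kg

Volume: 74,800 US gal × 3.785 L/gal = 283,118 L.
After draining 58% and refilling: 91 × 0.42 + 7 × 0.58 = 42.28 ppm.
Deficit to target: 62 − 42.28 = 19.72 mg/L.
Mass: 19.72 mg/L × 283,118 L = 5583 g cyanuric acid.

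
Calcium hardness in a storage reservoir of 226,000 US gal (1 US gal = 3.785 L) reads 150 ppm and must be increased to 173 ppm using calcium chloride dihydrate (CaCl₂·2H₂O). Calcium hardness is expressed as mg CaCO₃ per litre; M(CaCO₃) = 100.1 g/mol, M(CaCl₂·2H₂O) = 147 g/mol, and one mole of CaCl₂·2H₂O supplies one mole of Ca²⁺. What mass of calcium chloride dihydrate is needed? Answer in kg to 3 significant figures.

28.9 kg

Volume: 226,000 US gal × 3.785 L/gal = 855,410 L.
Hardness to add: (173 − 150) = 23 mg/L as CaCO₃ × 855,410 L = 19,670 g as CaCO₃.
Moles of Ca²⁺ (1 mol Ca²⁺ ≡ 1 mol CaCO₃): 19,670 / 100.1 g/mol = 196.5 mol.
Mass of CaCl₂·2H₂O: 196.5 × 147 = 28,890 g.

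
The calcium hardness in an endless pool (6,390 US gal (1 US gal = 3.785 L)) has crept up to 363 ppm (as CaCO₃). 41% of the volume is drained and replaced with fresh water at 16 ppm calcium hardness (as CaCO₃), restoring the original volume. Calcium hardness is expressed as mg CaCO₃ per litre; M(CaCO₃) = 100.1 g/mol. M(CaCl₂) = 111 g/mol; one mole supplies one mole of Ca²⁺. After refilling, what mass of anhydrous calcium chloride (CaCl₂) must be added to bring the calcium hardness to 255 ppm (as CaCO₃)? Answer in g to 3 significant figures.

919 g

Volume: 6,390 US gal × 3.785 L/gal = 24,186 L.
After draining 41% and refilling: 363 × 0.59 + 16 × 0.41 = 220.73 ppm.
Deficit to target: 255 − 220.73 = 34.27 mg/L.
As CaCO₃: 34.27 mg/L × 24,186 L = 828.9 g; ÷ 100.1 = 8.28 mol Ca²⁺.
Mass: 8.28 × 111 = 919.1 g.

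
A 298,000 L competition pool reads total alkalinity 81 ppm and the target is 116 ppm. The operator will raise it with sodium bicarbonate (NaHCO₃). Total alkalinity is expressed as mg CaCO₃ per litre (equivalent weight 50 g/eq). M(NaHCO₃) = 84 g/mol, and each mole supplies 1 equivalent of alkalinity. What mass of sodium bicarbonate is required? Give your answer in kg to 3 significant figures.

17.5 kg

Alkalinity to add: (116 − 81) = 35 mg/L as CaCO₃ × 298,000 L = 10,430 g as CaCO₃.
Equivalents: 10,430 g ÷ 50 g/eq = 208.6 eq.
NaHCO₃ supplies 1 eq per mole → 208.6 mol.
Mass: 208.6 mol × 84 g/mol = 17,520 g.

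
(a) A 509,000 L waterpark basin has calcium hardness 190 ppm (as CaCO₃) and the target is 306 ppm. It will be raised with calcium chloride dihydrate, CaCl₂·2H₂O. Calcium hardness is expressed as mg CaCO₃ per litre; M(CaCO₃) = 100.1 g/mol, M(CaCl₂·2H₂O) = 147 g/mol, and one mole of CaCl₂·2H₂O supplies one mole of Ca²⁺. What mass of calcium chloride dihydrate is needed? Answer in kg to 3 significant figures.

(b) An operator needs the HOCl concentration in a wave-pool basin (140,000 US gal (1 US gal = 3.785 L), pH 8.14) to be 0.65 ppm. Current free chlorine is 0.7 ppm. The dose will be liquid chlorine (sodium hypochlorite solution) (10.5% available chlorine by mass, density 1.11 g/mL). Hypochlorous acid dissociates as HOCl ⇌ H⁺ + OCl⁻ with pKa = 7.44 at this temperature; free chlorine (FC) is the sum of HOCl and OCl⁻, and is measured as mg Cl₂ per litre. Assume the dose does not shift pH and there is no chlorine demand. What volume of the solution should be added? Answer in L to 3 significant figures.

(a) 86.7 kg; (b) 14.6 L

(a) Hardness to add: (306 − 190) = 116 mg/L as CaCO₃ × 509,000 L = 59,040 g as CaCO₃.
(a) Moles of Ca²⁺ (1 mol Ca²⁺ ≡ 1 mol CaCO₃): 59,040 / 100.1 g/mol = 589.9 mol.
(a) Mass of CaCl₂·2H₂O: 589.9 × 147 = 86,710 g.

(b) Volume: 140,000 US gal × 3.785 L/gal = 529,900 L.
(b) [OCl⁻]/[HOCl] = 10^(pH − pKa) = 10^(8.14 − 7.44) = 5.012; fraction as HOCl = 1/(1 + 5.012) = 0.1663.
(b) Free chlorine required for 0.65 ppm HOCl: 0.65 / 0.1663 = 3.908 ppm.
(b) FC to add: 3.908 − 0.7 = 3.208 mg/L as Cl₂.
(b) Cl₂ equivalent: 3.208 mg/L × 529,900 L = 1700 g.
(b) Product at 10.5% available Cl: 1700 / 0.105 = 16,190 g.
(b) Volume: 16,190 g ÷ 1.11 g/mL = 14,580 mL.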